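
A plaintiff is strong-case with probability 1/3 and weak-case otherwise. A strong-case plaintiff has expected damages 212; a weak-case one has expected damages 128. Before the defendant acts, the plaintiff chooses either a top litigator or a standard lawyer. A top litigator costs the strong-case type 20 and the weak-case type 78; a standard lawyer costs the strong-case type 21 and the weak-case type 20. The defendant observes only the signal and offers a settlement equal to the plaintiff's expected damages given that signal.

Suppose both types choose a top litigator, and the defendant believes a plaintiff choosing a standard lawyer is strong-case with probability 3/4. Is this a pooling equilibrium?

No

At the pooled signal (top litigator) the defendant holds the prior 1/3 and pays 1/3·212 + 2/3·128 = 156. Off-path (standard lawyer) belief 3/4 gives 3/4·212 + 1/4·128 = 191.
Strong-case: top litigator gives 156 − 20 = 136; standard lawyer gives 191 − 21 = 170. Deviates. ✗
Weak-case: top litigator gives 156 − 78 = 78; standard lawyer gives 191 − 20 = 171. Deviates. ✗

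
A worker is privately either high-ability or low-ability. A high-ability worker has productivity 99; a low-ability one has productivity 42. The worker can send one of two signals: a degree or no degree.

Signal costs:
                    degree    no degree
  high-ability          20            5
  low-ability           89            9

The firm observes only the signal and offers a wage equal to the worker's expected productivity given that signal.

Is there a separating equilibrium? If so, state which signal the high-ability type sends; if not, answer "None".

Try high-ability → degree, low-ability → no degree:
  If types separate, degree earns payment 99 and no degree earns 42.
  High-ability: degree gives 99 − 20 = 79; no degree gives 42 − 5 = 37. No deviation. ✓
  Low-ability: no degree gives 42 − 9 = 33; degree gives 99 − 89 = 10. No deviation. ✓
Both hold — the high-ability type sends degree.

degree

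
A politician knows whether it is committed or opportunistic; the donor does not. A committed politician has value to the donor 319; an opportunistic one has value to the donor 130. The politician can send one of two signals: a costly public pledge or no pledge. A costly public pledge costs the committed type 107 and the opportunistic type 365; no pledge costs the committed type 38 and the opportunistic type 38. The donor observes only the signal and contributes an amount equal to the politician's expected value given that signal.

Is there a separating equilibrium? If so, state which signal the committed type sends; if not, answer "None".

Try committed → pledge, opportunistic → no pledge:
  If types separate, pledge earns payment 319 and no pledge earns 130.
  Committed: pledge gives 319 − 107 = 212; no pledge gives 130 − 38 = 92. No deviation. ✓
  Opportunistic: no pledge gives 130 − 38 = 92; pledge gives 319 − 365 = -46. No deviation. ✓
Both hold — the committed type sends pledge.

pledge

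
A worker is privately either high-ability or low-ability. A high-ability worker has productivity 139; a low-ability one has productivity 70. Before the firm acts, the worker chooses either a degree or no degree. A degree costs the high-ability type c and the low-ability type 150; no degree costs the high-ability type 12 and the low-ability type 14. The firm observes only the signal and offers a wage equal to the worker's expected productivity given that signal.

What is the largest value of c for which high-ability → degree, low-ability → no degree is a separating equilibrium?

Under separation: degree → high-ability (pays 139); no degree → low-ability (pays 70).
Low-ability: 70 − 14 = 56 ≥ 139 − 150 = -11. Holds regardless of c. ✓
High-ability: 139 − c ≥ 70 − 12, so c ≤ 139 − 58 = 81.

81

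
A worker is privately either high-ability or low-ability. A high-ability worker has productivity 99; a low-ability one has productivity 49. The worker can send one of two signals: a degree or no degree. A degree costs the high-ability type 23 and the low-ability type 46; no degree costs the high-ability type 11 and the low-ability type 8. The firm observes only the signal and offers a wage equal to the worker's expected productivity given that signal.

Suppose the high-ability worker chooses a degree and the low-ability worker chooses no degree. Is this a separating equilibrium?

Under separation the firm infers type exactly: degree → high-ability (pays 99), no degree → low-ability (pays 49).
High-ability: degree gives 99 − 23 = 76; no degree gives 49 − 11 = 38. No deviation. ✓
Low-ability: no degree gives 49 − 8 = 41; degree gives 99 − 46 = 53. Would deviate. ✗

No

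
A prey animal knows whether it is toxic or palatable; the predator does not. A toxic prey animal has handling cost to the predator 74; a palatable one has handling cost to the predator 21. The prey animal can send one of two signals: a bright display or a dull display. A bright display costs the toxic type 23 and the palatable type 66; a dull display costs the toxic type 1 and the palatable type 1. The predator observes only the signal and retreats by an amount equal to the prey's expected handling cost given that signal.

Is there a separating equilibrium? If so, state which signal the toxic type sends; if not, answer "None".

bright display

Try toxic → bright display, palatable → dull display:
  If types separate, bright display earns payment 74 and dull display earns 21.
  Toxic: bright display gives 74 − 23 = 51; dull display gives 21 − 1 = 20. No deviation. ✓
  Palatable: dull display gives 21 − 1 = 20; bright display gives 74 − 66 = 8. No deviation. ✓
Both hold — the toxic type sends bright display.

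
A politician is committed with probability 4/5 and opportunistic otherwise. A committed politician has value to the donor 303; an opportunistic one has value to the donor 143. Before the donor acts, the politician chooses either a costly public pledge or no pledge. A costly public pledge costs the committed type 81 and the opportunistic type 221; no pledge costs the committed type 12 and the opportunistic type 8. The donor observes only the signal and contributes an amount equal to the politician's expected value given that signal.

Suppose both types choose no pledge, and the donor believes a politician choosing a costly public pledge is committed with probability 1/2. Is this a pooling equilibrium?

Yes

At the pooled signal (no pledge) the donor holds the prior 4/5 and pays 4/5·303 + 1/5·143 = 271. Off-path (pledge) belief 1/2 gives 1/2·303 + 1/2·143 = 223.
Committed: no pledge gives 271 − 12 = 259; pledge gives 223 − 81 = 142. Stays. ✓
Opportunistic: no pledge gives 271 − 8 = 263; pledge gives 223 − 221 = 2. Stays. ✓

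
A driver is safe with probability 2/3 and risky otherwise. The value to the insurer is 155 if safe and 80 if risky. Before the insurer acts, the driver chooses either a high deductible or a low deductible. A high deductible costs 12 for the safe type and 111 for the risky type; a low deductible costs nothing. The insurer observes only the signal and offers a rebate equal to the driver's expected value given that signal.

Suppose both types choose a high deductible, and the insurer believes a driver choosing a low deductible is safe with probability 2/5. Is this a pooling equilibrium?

No

At the pooled signal (high deductible) the insurer holds the prior 2/3 and pays 2/3·155 + 1/3·80 = 130. Off-path (low deductible) belief 2/5 gives 2/5·155 + 3/5·80 = 110.
Safe: high deductible gives 130 − 12 = 118; low deductible gives 110 − 0 = 110. Stays. ✓
Risky: high deductible gives 130 − 111 = 19; low deductible gives 110 − 0 = 110. Deviates. ✗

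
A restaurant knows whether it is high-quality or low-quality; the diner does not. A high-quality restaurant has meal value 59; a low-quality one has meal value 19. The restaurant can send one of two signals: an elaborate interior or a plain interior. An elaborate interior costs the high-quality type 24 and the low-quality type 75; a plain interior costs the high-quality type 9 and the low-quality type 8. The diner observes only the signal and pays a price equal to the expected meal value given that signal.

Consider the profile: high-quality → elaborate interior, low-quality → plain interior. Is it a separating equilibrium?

Yes

Under separation the diner infers type exactly: elaborate interior → high-quality (pays 59), plain interior → low-quality (pays 19).
High-quality: elaborate interior gives 59 − 24 = 35; plain interior gives 19 − 9 = 10. No deviation. ✓
Low-quality: plain interior gives 19 − 8 = 11; elaborate interior gives 59 − 75 = -16. No deviation. ✓
Both incentive constraints hold.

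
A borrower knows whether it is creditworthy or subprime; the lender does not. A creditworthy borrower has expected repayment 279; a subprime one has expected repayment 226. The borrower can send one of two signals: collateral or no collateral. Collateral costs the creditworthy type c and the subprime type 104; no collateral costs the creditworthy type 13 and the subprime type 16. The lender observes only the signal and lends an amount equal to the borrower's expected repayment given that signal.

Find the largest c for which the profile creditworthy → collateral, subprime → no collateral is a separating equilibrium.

Under separation: collateral → creditworthy (pays 279); no collateral → subprime (pays 226).
Subprime: 226 − 16 = 210 ≥ 279 − 104 = 175. Holds regardless of c. ✓
Creditworthy: 279 − c ≥ 226 − 13, so c ≤ 279 − 213 = 66.

66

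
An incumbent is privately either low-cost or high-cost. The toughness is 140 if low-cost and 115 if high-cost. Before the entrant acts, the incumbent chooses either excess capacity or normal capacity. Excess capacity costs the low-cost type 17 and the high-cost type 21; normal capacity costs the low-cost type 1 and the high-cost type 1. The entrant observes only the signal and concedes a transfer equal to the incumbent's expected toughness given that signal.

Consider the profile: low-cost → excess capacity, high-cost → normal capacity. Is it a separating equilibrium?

No

If types separate, excess capacity earns payment 140 and normal capacity earns 115.
Low-cost: excess capacity gives 140 − 17 = 123; normal capacity gives 115 − 1 = 114. No deviation. ✓
High-cost: normal capacity gives 115 − 1 = 114; excess capacity gives 140 − 21 = 119. Would deviate. ✗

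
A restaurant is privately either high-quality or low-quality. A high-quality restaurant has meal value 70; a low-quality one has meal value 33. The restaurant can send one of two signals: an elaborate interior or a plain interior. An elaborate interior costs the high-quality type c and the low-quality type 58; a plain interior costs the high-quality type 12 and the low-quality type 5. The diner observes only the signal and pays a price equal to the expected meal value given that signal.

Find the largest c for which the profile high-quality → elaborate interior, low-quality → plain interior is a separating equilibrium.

Under separation: elaborate interior → high-quality (pays 70); plain interior → low-quality (pays 33).
Low-quality: 33 − 5 = 28 ≥ 70 − 58 = 12. Holds regardless of c. ✓
High-quality: 70 − c ≥ 33 − 12, so c ≤ 70 − 21 = 49.

49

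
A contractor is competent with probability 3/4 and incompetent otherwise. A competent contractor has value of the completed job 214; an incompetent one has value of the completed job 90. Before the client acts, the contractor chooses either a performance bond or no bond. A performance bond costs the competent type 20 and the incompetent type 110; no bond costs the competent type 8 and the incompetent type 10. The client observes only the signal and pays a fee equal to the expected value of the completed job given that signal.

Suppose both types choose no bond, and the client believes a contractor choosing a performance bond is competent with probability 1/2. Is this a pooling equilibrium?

Yes

At the pooled signal (no bond) the client holds the prior 3/4 and pays 3/4·214 + 1/4·90 = 183. Off-path (bond) belief 1/2 gives 1/2·214 + 1/2·90 = 152.
Competent: no bond gives 183 − 8 = 175; bond gives 152 − 20 = 132. Stays. ✓
Incompetent: no bond gives 183 − 10 = 173; bond gives 152 − 110 = 42. Stays. ✓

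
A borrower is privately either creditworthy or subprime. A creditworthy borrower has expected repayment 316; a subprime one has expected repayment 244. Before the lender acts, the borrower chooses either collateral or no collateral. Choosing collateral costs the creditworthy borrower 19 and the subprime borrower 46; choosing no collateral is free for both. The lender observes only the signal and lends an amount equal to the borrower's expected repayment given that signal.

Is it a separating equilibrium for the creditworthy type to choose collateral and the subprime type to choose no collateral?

No

If types separate, collateral earns payment 316 and no collateral earns 244.
Creditworthy: collateral gives 316 − 19 = 297; no collateral gives 244 − 0 = 244. No deviation. ✓
Subprime: no collateral gives 244 − 0 = 244; collateral gives 316 − 46 = 270. Would deviate. ✗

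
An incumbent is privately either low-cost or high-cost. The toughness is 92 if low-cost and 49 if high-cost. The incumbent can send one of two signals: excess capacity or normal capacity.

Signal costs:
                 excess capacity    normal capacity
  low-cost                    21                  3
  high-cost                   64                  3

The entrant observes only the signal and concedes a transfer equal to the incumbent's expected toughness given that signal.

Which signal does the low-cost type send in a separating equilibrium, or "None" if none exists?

excess capacity

Try low-cost → excess capacity, high-cost → normal capacity:
  Under separation the entrant infers type exactly: excess capacity → low-cost (pays 92), normal capacity → high-cost (pays 49).
  Low-cost: excess capacity gives 92 − 21 = 71; normal capacity gives 49 − 3 = 46. No deviation. ✓
  High-cost: normal capacity gives 49 − 3 = 46; excess capacity gives 92 − 64 = 28. No deviation. ✓
Both hold — the low-cost type sends excess capacity.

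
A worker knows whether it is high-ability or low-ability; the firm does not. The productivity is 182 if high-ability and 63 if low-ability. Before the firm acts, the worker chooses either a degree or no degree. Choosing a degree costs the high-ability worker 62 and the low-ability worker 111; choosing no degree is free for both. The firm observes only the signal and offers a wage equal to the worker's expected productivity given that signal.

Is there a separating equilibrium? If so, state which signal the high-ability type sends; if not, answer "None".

None

Try high-ability → degree, low-ability → no degree:
  If types separate, degree earns payment 182 and no degree earns 63.
  High-ability: degree gives 182 − 62 = 120; no degree gives 63 − 0 = 63. No deviation. ✓
  Low-ability: no degree gives 63 − 0 = 63; degree gives 182 − 111 = 71. Would deviate. ✗
Try high-ability → no degree, low-ability → degree:
  If types separate, no degree earns payment 182 and degree earns 63.
  High-ability: no degree gives 182 − 0 = 182; degree gives 63 − 62 = 1. No deviation. ✓
  Low-ability: degree gives 63 − 111 = -48; no degree gives 182 − 0 = 182. Would deviate. ✗
Neither assignment is incentive-compatible.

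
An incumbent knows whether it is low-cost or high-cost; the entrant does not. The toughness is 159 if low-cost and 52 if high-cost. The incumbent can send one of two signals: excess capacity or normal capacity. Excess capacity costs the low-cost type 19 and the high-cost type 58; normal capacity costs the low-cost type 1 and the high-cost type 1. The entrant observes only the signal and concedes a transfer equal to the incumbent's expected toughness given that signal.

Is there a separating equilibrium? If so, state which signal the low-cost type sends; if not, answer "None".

None

Try low-cost → excess capacity, high-cost → normal capacity:
  If types separate, excess capacity earns payment 159 and normal capacity earns 52.
  Low-cost: excess capacity gives 159 − 19 = 140; normal capacity gives 52 − 1 = 51. No deviation. ✓
  High-cost: normal capacity gives 52 − 1 = 51; excess capacity gives 159 − 58 = 101. Would deviate. ✗
Try low-cost → normal capacity, high-cost → excess capacity:
  If types separate, normal capacity earns payment 159 and excess capacity earns 52.
  Low-cost: normal capacity gives 159 − 1 = 158; excess capacity gives 52 − 19 = 33. No deviation. ✓
  High-cost: excess capacity gives 52 − 58 = -6; normal capacity gives 159 − 1 = 158. Would deviate. ✗
Neither assignment is incentive-compatible.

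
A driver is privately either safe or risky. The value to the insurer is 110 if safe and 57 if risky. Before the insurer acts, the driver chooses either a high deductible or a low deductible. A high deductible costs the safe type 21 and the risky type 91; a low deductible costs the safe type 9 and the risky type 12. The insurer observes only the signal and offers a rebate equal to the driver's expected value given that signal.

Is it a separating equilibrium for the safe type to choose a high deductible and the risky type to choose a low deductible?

If types separate, high deductible earns payment 110 and low deductible earns 57.
Safe: high deductible gives 110 − 21 = 89; low deductible gives 57 − 9 = 48. No deviation. ✓
Risky: low deductible gives 57 − 12 = 45; high deductible gives 110 − 91 = 19. No deviation. ✓
Neither type gains from mimicking the other.

Yes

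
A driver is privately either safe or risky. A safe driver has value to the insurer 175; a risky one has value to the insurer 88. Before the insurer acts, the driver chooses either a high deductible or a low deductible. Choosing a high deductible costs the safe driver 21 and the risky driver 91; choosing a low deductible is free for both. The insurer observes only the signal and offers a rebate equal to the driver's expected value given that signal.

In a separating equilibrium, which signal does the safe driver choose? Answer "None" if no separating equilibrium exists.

high deductible

Try safe → high deductible, risky → low deductible:
  If types separate, high deductible earns payment 175 and low deductible earns 88.
  Safe: high deductible gives 175 − 21 = 154; low deductible gives 88 − 0 = 88. No deviation. ✓
  Risky: low deductible gives 88 − 0 = 88; high deductible gives 175 − 91 = 84. No deviation. ✓
Both hold — the safe type sends high deductible.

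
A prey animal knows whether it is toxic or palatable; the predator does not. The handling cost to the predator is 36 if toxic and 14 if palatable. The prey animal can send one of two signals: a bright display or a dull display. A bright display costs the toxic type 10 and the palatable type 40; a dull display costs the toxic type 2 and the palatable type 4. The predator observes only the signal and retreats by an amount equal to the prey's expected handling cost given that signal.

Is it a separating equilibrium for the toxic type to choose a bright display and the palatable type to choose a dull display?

If types separate, bright display earns payment 36 and dull display earns 14.
Toxic: bright display gives 36 − 10 = 26; dull display gives 14 − 2 = 12. No deviation. ✓
Palatable: dull display gives 14 − 4 = 10; bright display gives 36 − 40 = -4. No deviation. ✓
Both incentive constraints hold.

Yes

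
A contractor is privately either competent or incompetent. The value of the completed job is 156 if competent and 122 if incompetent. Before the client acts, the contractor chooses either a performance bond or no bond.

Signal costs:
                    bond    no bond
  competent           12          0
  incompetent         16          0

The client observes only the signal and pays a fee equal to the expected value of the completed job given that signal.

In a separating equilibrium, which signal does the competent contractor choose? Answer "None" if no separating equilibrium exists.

Try competent → bond, incompetent → no bond:
  If types separate, bond earns payment 156 and no bond earns 122.
  Competent: bond gives 156 − 12 = 144; no bond gives 122 − 0 = 122. No deviation. ✓
  Incompetent: no bond gives 122 − 0 = 122; bond gives 156 − 16 = 140. Would deviate. ✗
Try competent → no bond, incompetent → bond:
  If types separate, no bond earns payment 156 and bond earns 122.
  Competent: no bond gives 156 − 0 = 156; bond gives 122 − 12 = 110. No deviation. ✓
  Incompetent: bond gives 122 − 16 = 106; no bond gives 156 − 0 = 156. Would deviate. ✗
Neither assignment is incentive-compatible.

None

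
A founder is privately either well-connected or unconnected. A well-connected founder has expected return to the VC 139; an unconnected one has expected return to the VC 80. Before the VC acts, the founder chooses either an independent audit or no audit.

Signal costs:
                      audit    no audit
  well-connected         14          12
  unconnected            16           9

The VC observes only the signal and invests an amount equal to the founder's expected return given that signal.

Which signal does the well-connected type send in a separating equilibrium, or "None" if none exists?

Try well-connected → audit, unconnected → no audit:
  Under separation the VC infers type exactly: audit → well-connected (pays 139), no audit → unconnected (pays 80).
  Well-connected: audit gives 139 − 14 = 125; no audit gives 80 − 12 = 68. No deviation. ✓
  Unconnected: no audit gives 80 − 9 = 71; audit gives 139 − 16 = 123. Would deviate. ✗
Try well-connected → no audit, unconnected → audit:
  Under separation the VC infers type exactly: no audit → well-connected (pays 139), audit → unconnected (pays 80).
  Well-connected: no audit gives 139 − 12 = 127; audit gives 80 − 14 = 66. No deviation. ✓
  Unconnected: audit gives 80 − 16 = 64; no audit gives 139 − 9 = 130. Would deviate. ✗
Neither assignment is incentive-compatible.

None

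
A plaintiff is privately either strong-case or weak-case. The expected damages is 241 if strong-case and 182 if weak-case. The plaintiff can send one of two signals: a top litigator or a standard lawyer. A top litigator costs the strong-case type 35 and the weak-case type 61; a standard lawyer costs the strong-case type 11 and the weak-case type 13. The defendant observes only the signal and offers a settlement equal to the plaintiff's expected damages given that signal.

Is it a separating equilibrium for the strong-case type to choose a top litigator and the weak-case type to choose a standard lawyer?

Under separation the defendant infers type exactly: top litigator → strong-case (pays 241), standard lawyer → weak-case (pays 182).
Strong-case: top litigator gives 241 − 35 = 206; standard lawyer gives 182 − 11 = 171. No deviation. ✓
Weak-case: standard lawyer gives 182 − 13 = 169; top litigator gives 241 − 61 = 180. Would deviate. ✗

No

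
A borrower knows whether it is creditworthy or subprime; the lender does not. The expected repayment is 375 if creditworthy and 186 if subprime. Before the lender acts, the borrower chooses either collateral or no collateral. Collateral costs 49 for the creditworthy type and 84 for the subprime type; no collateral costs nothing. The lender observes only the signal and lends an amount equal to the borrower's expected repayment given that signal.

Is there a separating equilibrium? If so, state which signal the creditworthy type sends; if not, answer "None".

Try creditworthy → collateral, subprime → no collateral:
  If types separate, collateral earns payment 375 and no collateral earns 186.
  Creditworthy: collateral gives 375 − 49 = 326; no collateral gives 186 − 0 = 186. No deviation. ✓
  Subprime: no collateral gives 186 − 0 = 186; collateral gives 375 − 84 = 291. Would deviate. ✗
Try creditworthy → no collateral, subprime → collateral:
  If types separate, no collateral earns payment 375 and collateral earns 186.
  Creditworthy: no collateral gives 375 − 0 = 375; collateral gives 186 − 49 = 137. No deviation. ✓
  Subprime: collateral gives 186 − 84 = 102; no collateral gives 375 − 0 = 375. Would deviate. ✗
Neither assignment is incentive-compatible.

None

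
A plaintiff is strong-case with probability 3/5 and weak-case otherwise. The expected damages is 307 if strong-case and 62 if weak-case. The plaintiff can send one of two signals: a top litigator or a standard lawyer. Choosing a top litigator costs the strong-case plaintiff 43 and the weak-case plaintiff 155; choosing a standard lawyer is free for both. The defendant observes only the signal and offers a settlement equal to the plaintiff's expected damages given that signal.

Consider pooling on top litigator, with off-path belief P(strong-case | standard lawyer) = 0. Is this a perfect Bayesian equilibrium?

At the pooled signal (top litigator) the defendant holds the prior 3/5 and pays 3/5·307 + 2/5·62 = 209. Off-path (standard lawyer) belief 0 gives 0·307 + 1·62 = 62.
Strong-case: top litigator gives 209 − 43 = 166; standard lawyer gives 62 − 0 = 62. Stays. ✓
Weak-case: top litigator gives 209 − 155 = 54; standard lawyer gives 62 − 0 = 62. Deviates. ✗

No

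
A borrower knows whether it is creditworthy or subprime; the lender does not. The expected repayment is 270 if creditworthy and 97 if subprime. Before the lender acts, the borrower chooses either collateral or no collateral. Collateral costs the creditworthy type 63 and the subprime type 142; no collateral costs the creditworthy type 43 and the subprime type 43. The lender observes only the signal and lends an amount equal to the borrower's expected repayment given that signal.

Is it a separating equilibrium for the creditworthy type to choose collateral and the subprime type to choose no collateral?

If types separate, collateral earns payment 270 and no collateral earns 97.
Creditworthy: collateral gives 270 − 63 = 207; no collateral gives 97 − 43 = 54. No deviation. ✓
Subprime: no collateral gives 97 − 43 = 54; collateral gives 270 − 142 = 128. Would deviate. ✗

No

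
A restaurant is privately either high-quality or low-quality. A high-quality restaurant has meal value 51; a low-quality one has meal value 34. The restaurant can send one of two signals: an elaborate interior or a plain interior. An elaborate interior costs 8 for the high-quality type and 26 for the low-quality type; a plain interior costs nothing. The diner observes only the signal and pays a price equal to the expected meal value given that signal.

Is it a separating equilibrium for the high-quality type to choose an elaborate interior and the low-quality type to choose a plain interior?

If types separate, elaborate interior earns payment 51 and plain interior earns 34.
High-quality: elaborate interior gives 51 − 8 = 43; plain interior gives 34 − 0 = 34. No deviation. ✓
Low-quality: plain interior gives 34 − 0 = 34; elaborate interior gives 51 − 26 = 25. No deviation. ✓
Neither type gains from mimicking the other.

Yes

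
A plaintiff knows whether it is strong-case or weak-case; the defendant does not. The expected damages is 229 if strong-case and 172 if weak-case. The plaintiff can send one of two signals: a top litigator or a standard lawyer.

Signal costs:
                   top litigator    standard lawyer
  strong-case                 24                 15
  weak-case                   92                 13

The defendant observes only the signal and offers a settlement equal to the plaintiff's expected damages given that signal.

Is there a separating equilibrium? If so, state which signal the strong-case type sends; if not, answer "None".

top litigator

Try strong-case → top litigator, weak-case → standard lawyer:
  If types separate, top litigator earns payment 229 and standard lawyer earns 172.
  Strong-case: top litigator gives 229 − 24 = 205; standard lawyer gives 172 − 15 = 157. No deviation. ✓
  Weak-case: standard lawyer gives 172 − 13 = 159; top litigator gives 229 − 92 = 137. No deviation. ✓
Both hold — the strong-case type sends top litigator.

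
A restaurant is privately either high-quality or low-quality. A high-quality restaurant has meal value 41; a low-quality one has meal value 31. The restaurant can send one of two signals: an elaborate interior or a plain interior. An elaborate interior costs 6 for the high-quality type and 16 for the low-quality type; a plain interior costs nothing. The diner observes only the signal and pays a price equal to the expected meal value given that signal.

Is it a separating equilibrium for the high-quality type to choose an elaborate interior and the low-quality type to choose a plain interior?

Yes

If types separate, elaborate interior earns payment 41 and plain interior earns 31.
High-quality: elaborate interior gives 41 − 6 = 35; plain interior gives 31 − 0 = 31. No deviation. ✓
Low-quality: plain interior gives 31 − 0 = 31; elaborate interior gives 41 − 16 = 25. No deviation. ✓
Neither type gains from mimicking the other.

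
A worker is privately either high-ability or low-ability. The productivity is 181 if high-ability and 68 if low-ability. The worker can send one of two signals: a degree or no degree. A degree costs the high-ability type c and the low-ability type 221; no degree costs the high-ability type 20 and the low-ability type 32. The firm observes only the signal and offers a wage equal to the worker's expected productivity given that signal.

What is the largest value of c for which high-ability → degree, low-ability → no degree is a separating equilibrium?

Under separation: degree → high-ability (pays 181); no degree → low-ability (pays 68).
Low-ability: 68 − 32 = 36 ≥ 181 − 221 = -40. Holds regardless of c. ✓
High-ability: 181 − c ≥ 68 − 20, so c ≤ 181 − 48 = 133.

133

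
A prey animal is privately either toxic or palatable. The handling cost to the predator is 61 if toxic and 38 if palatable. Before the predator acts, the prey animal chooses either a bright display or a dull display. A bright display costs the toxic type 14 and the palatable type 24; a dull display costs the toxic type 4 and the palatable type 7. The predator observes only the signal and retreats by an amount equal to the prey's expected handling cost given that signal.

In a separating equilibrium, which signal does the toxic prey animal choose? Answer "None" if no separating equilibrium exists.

Try toxic → bright display, palatable → dull display:
  Under separation the predator infers type exactly: bright display → toxic (pays 61), dull display → palatable (pays 38).
  Toxic: bright display gives 61 − 14 = 47; dull display gives 38 − 4 = 34. No deviation. ✓
  Palatable: dull display gives 38 − 7 = 31; bright display gives 61 − 24 = 37. Would deviate. ✗
Try toxic → dull display, palatable → bright display:
  Under separation the predator infers type exactly: dull display → toxic (pays 61), bright display → palatable (pays 38).
  Toxic: dull display gives 61 − 4 = 57; bright display gives 38 − 14 = 24. No deviation. ✓
  Palatable: bright display gives 38 − 24 = 14; dull display gives 61 − 7 = 54. Would deviate. ✗
Neither assignment is incentive-compatible.

None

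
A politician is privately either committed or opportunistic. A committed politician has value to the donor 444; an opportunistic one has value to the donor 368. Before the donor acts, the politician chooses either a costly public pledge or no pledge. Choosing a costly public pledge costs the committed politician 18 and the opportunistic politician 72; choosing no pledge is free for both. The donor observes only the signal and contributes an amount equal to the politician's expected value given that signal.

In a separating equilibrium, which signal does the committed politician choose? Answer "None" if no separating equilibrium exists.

None

Try committed → pledge, opportunistic → no pledge:
  If types separate, pledge earns payment 444 and no pledge earns 368.
  Committed: pledge gives 444 − 18 = 426; no pledge gives 368 − 0 = 368. No deviation. ✓
  Opportunistic: no pledge gives 368 − 0 = 368; pledge gives 444 − 72 = 372. Would deviate. ✗
Try committed → no pledge, opportunistic → pledge:
  If types separate, no pledge earns payment 444 and pledge earns 368.
  Committed: no pledge gives 444 − 0 = 444; pledge gives 368 − 18 = 350. No deviation. ✓
  Opportunistic: pledge gives 368 − 72 = 296; no pledge gives 444 − 0 = 444. Would deviate. ✗
Neither assignment is incentive-compatible.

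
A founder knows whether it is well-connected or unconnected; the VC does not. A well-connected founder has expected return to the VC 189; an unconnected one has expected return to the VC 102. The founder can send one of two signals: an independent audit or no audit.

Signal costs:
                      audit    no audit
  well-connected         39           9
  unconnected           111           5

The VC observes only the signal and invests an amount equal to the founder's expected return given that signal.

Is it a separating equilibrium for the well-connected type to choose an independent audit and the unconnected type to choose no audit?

If types separate, audit earns payment 189 and no audit earns 102.
Well-connected: audit gives 189 − 39 = 150; no audit gives 102 − 9 = 93. No deviation. ✓
Unconnected: no audit gives 102 − 5 = 97; audit gives 189 − 111 = 78. No deviation. ✓
Neither type gains from mimicking the other.

Yes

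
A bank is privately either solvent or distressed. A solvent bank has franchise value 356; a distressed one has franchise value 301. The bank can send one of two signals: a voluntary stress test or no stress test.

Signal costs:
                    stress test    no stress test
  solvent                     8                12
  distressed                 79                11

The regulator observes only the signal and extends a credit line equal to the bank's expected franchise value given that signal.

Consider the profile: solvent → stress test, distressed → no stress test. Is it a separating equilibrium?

If types separate, stress test earns payment 356 and no stress test earns 301.
Solvent: stress test gives 356 − 8 = 348; no stress test gives 301 − 12 = 289. No deviation. ✓
Distressed: no stress test gives 301 − 11 = 290; stress test gives 356 − 79 = 277. No deviation. ✓
Neither type gains from mimicking the other.

Yes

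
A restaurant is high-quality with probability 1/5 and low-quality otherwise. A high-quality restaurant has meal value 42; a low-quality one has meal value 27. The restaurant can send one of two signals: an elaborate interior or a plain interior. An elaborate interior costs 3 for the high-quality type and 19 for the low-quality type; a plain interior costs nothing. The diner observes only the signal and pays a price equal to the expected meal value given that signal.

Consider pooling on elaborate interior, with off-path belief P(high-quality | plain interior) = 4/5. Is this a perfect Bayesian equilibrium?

No

At the pooled signal (elaborate interior) the diner holds the prior 1/5 and pays 1/5·42 + 4/5·27 = 30. Off-path (plain interior) belief 4/5 gives 4/5·42 + 1/5·27 = 39.
High-quality: elaborate interior gives 30 − 3 = 27; plain interior gives 39 − 0 = 39. Deviates. ✗
Low-quality: elaborate interior gives 30 − 19 = 11; plain interior gives 39 − 0 = 39. Deviates. ✗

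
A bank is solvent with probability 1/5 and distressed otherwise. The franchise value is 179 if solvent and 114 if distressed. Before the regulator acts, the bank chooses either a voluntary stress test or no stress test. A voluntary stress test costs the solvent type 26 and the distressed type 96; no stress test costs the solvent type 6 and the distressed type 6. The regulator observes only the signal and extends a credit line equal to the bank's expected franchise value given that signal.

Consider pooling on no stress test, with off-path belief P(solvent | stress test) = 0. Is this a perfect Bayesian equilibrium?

At the pooled signal (no stress test) the regulator holds the prior 1/5 and pays 1/5·179 + 4/5·114 = 127. Off-path (stress test) belief 0 gives 0·179 + 1·114 = 114.
Solvent: no stress test gives 127 − 6 = 121; stress test gives 114 − 26 = 88. Stays. ✓
Distressed: no stress test gives 127 − 6 = 121; stress test gives 114 − 96 = 18. Stays. ✓

Yes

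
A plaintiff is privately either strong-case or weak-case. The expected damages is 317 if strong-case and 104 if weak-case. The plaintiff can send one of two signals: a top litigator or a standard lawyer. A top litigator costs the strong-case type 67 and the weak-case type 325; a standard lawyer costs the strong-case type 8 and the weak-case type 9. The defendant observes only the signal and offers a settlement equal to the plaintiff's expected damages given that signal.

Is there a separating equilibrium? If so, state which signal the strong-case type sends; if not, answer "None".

top litigator

Try strong-case → top litigator, weak-case → standard lawyer:
  Under separation the defendant infers type exactly: top litigator → strong-case (pays 317), standard lawyer → weak-case (pays 104).
  Strong-case: top litigator gives 317 − 67 = 250; standard lawyer gives 104 − 8 = 96. No deviation. ✓
  Weak-case: standard lawyer gives 104 − 9 = 95; top litigator gives 317 − 325 = -8. No deviation. ✓
Both hold — the strong-case type sends top litigator.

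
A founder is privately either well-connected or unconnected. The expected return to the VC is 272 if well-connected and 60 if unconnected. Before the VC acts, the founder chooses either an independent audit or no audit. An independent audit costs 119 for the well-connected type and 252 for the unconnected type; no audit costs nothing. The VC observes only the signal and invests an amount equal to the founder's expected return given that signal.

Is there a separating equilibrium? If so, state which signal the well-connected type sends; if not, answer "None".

audit

Try well-connected → audit, unconnected → no audit:
  Under separation the VC infers type exactly: audit → well-connected (pays 272), no audit → unconnected (pays 60).
  Well-connected: audit gives 272 − 119 = 153; no audit gives 60 − 0 = 60. No deviation. ✓
  Unconnected: no audit gives 60 − 0 = 60; audit gives 272 − 252 = 20. No deviation. ✓
Both hold — the well-connected type sends audit.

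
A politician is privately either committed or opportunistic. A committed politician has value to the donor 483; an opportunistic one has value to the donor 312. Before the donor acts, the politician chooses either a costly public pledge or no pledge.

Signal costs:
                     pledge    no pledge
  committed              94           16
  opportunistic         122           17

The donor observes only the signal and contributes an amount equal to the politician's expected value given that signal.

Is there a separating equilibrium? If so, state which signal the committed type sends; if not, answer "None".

None

Try committed → pledge, opportunistic → no pledge:
  If types separate, pledge earns payment 483 and no pledge earns 312.
  Committed: pledge gives 483 − 94 = 389; no pledge gives 312 − 16 = 296. No deviation. ✓
  Opportunistic: no pledge gives 312 − 17 = 295; pledge gives 483 − 122 = 361. Would deviate. ✗
Try committed → no pledge, opportunistic → pledge:
  If types separate, no pledge earns payment 483 and pledge earns 312.
  Committed: no pledge gives 483 − 16 = 467; pledge gives 312 − 94 = 218. No deviation. ✓
  Opportunistic: pledge gives 312 − 122 = 190; no pledge gives 483 − 17 = 466. Would deviate. ✗
Neither assignment is incentive-compatible.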